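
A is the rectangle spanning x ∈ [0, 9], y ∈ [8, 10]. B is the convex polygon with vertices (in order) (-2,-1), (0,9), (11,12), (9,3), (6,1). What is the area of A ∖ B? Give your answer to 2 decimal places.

1.83

|A| = 18, |A∩B| = 16.1667.
|A ∖ B| = |A| − |A∩B| = 18 − 16.1667 = 1.83.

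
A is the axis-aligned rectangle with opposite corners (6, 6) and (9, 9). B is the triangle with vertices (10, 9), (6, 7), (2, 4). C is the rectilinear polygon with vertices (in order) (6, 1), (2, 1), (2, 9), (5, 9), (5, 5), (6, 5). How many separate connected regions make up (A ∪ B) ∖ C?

1

(A ∪ B) ∖ C is a single connected region.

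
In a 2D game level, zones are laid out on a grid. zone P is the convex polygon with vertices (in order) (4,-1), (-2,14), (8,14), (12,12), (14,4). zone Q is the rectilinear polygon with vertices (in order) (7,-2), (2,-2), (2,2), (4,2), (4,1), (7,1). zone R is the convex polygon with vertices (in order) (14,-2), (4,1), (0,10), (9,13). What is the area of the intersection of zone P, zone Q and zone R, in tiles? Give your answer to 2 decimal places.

1.47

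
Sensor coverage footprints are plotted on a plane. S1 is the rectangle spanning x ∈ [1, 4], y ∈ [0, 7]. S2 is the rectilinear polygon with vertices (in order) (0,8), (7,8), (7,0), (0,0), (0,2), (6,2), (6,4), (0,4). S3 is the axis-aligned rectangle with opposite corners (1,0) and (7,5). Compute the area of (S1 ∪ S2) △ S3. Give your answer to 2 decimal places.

28.00

|S1 ∪ S2| = 50.
|(S1 ∪ S2) ∩ S3| = 26.
|(S1 ∪ S2) △ S3| = 50 + 30 − 52 = 28.00.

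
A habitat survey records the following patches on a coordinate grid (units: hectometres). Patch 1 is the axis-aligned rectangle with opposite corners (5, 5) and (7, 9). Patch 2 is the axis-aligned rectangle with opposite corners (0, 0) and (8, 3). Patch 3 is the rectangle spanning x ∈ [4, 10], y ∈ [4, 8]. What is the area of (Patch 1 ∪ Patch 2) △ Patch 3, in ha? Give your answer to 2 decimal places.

|Patch 1 ∪ Patch 2| = 32.
|(Patch 1 ∪ Patch 2) ∩ Patch 3| = 6.
|(Patch 1 ∪ Patch 2) △ Patch 3| = 32 + 24 − 12 = 44.00.

44.00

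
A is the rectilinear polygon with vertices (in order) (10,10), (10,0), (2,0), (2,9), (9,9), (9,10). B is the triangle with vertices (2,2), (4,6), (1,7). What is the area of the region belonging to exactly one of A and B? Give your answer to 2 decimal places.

70.67

|A| = 73, |B| = 7, |A∩B| = 4.6667.
|A △ B| = |A| + |B| − 2·|A∩B| = 73 + 7 − 9.3333 = 70.67.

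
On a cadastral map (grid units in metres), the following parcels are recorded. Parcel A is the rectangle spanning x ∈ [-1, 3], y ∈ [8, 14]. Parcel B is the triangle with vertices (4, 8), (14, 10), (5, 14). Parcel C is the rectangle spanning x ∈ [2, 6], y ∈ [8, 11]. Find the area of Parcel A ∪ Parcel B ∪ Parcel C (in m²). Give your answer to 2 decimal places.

57.15

By inclusion–exclusion:
Individual areas: |Parcel A| = 24, |Parcel B| = 29, |Parcel C| = 12.
|Parcel A∩Parcel B| = 0.
|Parcel A∩Parcel C|: x∈[2,3], y∈[8,11] → 1·3 = 3.
|Parcel B∩Parcel C| = 4.85.
|Parcel A∩Parcel B∩Parcel C| = 0.
|Parcel A ∪ Parcel B ∪ Parcel C| = 65 − 7.85 + 0 = 57.15.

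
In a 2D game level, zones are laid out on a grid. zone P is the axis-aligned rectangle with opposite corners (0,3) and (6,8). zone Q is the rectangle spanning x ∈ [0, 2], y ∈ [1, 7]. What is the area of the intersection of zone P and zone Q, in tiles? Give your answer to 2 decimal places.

8.00

|zone P∩zone Q|: x∈[0,2], y∈[3,7] → 2·4 = 8.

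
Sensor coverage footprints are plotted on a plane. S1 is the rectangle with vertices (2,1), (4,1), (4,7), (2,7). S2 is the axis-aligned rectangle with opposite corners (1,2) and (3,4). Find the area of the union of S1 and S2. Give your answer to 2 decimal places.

14.00

By inclusion–exclusion:
Individual areas: |S1| = 12, |S2| = 4.
|S1∩S2|: x∈[2,3], y∈[2,4] → 1·2 = 2.
|S1 ∪ S2| = 16 − 2 = 14.00.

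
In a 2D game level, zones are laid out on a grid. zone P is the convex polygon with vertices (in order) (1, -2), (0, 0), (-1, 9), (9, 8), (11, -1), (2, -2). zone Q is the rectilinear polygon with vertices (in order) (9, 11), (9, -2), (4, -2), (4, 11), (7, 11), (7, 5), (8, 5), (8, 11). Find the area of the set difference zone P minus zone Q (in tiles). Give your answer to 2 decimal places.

58.40

|zone P| = 104, |zone P∩zone Q| = 45.6.
|zone P ∖ zone Q| = |zone P| − |zone P∩zone Q| = 104 − 45.6 = 58.40.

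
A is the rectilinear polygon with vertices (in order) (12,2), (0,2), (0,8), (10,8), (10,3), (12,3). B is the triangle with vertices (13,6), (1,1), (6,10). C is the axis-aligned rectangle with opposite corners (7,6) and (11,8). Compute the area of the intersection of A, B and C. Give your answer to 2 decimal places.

5.93

The intersection is the polygon with vertices (9.5,8), (10,7.714), (10,6), (7,6), (7,8).
By the shoelace formula its area is 5.93.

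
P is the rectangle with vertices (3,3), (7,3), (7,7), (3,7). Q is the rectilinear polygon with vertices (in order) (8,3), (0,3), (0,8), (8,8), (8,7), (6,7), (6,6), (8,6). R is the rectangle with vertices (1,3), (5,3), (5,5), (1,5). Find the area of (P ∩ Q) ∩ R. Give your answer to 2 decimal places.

The region (P ∩ Q) ∩ R is the polygon with vertices (3,3), (3,5), (5,5), (5,3).
By the shoelace formula its area is 4.00.

4.00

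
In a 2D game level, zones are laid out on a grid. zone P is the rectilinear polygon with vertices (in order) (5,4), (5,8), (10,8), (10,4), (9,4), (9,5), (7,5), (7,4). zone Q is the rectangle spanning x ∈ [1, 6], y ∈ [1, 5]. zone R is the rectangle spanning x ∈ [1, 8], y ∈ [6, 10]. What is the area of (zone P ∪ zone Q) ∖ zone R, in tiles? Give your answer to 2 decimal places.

|zone P ∪ zone Q| = 37.
|(zone P ∪ zone Q) ∩ zone R| = 6.
|(zone P ∪ zone Q) ∖ zone R| = 37 − 6 = 31.00.

31.00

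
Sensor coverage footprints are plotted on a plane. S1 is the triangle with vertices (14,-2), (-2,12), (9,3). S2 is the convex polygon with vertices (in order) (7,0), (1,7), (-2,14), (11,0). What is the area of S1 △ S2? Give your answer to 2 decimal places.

39.25

|S1| = 5, |S2| = 38.5, |S1∩S2| = 2.1236.
|S1 △ S2| = |S1| + |S2| − 2·|S1∩S2| = 5 + 38.5 − 4.2472 = 39.25.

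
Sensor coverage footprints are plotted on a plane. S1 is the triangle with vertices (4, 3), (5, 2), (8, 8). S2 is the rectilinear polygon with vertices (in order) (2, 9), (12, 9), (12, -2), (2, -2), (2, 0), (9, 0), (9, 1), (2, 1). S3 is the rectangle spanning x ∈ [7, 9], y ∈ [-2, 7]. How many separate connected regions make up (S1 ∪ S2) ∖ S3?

(S1 ∪ S2) ∖ S3 splits into 2 disjoint pieces (area 77, area 10).

2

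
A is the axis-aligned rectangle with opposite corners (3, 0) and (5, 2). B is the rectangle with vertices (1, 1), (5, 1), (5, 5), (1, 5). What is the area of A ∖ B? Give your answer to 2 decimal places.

2.00

|A∩B|: x∈[3,5], y∈[1,2] → 2·1 = 2.
|A| = 4.
|A ∖ B| = |A| − |A∩B| = 4 − 2 = 2.00.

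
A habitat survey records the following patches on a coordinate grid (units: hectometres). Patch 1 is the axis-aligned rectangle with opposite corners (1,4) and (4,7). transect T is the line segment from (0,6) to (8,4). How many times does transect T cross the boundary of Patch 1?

The segment meets the boundary at (4,5), (1,5.75).

2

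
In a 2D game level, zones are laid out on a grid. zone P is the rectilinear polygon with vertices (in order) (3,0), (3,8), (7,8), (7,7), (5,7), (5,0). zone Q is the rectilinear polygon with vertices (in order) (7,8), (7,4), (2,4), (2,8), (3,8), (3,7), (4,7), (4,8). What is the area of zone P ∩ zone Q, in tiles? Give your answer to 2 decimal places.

9.00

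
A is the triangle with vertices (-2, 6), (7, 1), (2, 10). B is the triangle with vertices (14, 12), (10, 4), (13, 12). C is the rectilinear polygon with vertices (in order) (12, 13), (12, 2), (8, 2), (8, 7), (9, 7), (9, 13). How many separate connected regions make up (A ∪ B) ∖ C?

(A ∪ B) ∖ C splits into 2 disjoint pieces (area 28, area 2.6667).

2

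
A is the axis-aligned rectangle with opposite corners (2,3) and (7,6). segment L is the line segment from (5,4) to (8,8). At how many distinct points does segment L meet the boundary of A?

1

The segment meets the boundary at (6.5,6).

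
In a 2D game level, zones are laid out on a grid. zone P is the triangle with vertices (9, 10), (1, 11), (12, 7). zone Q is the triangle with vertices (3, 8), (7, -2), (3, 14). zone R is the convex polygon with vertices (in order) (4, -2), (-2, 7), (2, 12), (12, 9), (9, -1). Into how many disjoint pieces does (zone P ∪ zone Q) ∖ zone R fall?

(zone P ∪ zone Q) ∖ zone R splits into 5 disjoint pieces (area 0.0357, area 0.0794, area 0.0238, area 0.0034, area 0.7149).

5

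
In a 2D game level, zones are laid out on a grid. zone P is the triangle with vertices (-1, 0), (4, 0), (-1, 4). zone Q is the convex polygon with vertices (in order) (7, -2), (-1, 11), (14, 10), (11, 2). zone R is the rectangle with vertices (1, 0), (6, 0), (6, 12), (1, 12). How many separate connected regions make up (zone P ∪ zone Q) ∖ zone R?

(zone P ∪ zone Q) ∖ zone R splits into 3 disjoint pieces (area 6.4, area 3.1167, area 65.3641).

3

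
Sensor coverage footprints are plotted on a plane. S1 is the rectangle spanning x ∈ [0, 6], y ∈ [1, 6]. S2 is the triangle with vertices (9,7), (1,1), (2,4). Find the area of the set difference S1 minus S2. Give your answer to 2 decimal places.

|S1| = 30, |S1∩S2| = 7.5536.
|S1 ∖ S2| = |S1| − |S1∩S2| = 30 − 7.5536 = 22.45.

22.45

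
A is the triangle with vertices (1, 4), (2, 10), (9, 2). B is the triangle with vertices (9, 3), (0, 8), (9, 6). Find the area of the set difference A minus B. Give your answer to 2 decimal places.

19.75

|A| = 25, |A∩B| = 5.2531.
|A ∖ B| = |A| − |A∩B| = 25 − 5.2531 = 19.75.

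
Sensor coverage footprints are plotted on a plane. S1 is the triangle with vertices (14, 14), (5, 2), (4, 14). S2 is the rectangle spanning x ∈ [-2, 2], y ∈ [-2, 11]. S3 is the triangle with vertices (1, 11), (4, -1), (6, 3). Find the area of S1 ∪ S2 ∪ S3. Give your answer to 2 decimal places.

By inclusion–exclusion:
Individual areas: |S1| = 60, |S2| = 52, |S3| = 18.
|S1∩S2| = 0.
|S1∩S3| = 1.4773.
|S2∩S3| = 1.2.
|S1∩S2∩S3| = 0.
|S1 ∪ S2 ∪ S3| = 130 − 2.6773 + 0 = 127.32.

127.32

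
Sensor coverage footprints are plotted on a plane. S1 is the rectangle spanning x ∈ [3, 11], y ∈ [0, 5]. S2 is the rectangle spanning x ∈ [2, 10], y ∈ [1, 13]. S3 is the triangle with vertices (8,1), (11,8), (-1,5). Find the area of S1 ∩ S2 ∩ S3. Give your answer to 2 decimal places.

17.87

The intersection is the polygon with vertices (9.714,5), (8,1), (3,3.222), (3,5).
By the shoelace formula its area is 17.87.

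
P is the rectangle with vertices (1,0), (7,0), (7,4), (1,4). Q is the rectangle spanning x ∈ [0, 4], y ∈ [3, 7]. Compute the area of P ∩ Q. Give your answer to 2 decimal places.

3.00

|P∩Q|: x∈[1,4], y∈[3,4] → 3·1 = 3.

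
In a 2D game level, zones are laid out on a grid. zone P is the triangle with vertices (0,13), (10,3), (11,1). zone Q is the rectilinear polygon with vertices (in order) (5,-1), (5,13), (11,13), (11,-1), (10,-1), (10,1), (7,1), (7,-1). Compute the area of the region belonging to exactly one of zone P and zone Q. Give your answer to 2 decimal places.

75.27

|zone P| = 5, |zone Q| = 78, |zone P∩zone Q| = 3.8636.
|zone P △ zone Q| = |zone P| + |zone Q| − 2·|zone P∩zone Q| = 5 + 78 − 7.7273 = 75.27.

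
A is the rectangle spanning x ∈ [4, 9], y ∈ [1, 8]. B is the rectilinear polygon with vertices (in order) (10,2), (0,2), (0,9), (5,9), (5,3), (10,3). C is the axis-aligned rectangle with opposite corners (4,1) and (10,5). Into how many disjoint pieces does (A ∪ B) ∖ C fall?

(A ∪ B) ∖ C is a single connected region.

1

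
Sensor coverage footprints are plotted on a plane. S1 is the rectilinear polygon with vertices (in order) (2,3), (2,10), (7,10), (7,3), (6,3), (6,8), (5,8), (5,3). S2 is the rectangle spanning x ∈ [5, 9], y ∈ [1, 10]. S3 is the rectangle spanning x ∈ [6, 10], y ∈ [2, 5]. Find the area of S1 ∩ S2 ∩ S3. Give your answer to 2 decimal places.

2.00

The intersection is the polygon with vertices (7,3), (6,3), (6,5), (7,5).
By the shoelace formula its area is 2.00.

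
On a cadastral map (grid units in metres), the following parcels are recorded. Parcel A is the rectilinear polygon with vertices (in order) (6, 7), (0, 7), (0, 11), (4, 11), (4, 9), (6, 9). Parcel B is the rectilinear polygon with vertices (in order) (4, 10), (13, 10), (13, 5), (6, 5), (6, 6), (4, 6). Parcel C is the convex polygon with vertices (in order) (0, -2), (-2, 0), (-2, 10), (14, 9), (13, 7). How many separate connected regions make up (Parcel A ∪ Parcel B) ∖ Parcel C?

(Parcel A ∪ Parcel B) ∖ Parcel C splits into 2 disjoint pieces (area 10.9062, area 2.8889).

2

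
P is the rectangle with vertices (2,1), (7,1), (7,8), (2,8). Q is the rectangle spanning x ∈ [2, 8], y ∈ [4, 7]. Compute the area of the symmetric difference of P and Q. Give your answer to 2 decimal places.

|P∩Q|: x∈[2,7], y∈[4,7] → 5·3 = 15.
|P △ Q| = |P| + |Q| − 2·|P∩Q| = 35 + 18 − 30 = 23.00.

23.00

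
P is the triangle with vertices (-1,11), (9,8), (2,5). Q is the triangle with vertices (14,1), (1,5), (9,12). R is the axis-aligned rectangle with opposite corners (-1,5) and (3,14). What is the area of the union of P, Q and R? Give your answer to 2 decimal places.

By inclusion–exclusion:
Individual areas: |P| = 25.5, |Q| = 61.5, |R| = 36.
|P∩Q| = 10.3871.
|P∩R| = 12.3857.
|Q∩R| = 1.75.
|P∩Q∩R| = 1.2314.
|P ∪ Q ∪ R| = 123 − 24.5229 + 1.2314 = 99.71.

99.71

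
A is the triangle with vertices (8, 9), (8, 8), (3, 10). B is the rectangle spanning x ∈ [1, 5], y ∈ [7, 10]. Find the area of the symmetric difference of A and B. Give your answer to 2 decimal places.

13.70

|A| = 2.5, |B| = 12, |A∩B| = 0.4.
|A △ B| = |A| + |B| − 2·|A∩B| = 2.5 + 12 − 0.8 = 13.70.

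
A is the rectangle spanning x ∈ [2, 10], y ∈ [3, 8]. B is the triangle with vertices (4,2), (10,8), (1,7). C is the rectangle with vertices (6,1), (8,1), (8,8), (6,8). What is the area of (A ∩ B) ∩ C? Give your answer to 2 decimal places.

5.33

The region (A ∩ B) ∩ C is the polygon with vertices (8,7.778), (8,6), (6,4), (6,7.556).
By the shoelace formula its area is 5.33.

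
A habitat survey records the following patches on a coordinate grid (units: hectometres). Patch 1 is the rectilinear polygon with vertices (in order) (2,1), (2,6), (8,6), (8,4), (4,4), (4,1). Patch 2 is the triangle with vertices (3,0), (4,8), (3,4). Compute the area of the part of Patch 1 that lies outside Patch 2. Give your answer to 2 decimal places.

16.31

|Patch 1| = 18, |Patch 1∩Patch 2| = 1.6875.
|Patch 1 ∖ Patch 2| = |Patch 1| − |Patch 1∩Patch 2| = 18 − 1.6875 = 16.31.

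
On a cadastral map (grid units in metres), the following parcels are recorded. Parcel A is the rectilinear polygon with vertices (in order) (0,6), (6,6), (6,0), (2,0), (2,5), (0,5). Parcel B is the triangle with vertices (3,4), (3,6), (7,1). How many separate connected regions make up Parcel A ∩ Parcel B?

1

Parcel A ∩ Parcel B is a single connected region.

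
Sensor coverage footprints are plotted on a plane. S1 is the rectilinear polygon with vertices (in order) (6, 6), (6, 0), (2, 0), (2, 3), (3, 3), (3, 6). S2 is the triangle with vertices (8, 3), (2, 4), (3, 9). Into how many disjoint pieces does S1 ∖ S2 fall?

2

S1 ∖ S2 splits into 2 disjoint pieces (area 0.15, area 13.75).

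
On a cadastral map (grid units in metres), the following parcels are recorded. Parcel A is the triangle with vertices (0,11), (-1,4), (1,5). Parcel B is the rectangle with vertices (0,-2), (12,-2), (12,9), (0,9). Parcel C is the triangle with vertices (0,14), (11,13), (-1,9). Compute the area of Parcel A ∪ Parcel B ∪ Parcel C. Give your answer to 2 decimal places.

163.16

By inclusion–exclusion:
Individual areas: |Parcel A| = 6.5, |Parcel B| = 132, |Parcel C| = 28.
|Parcel A∩Parcel B| = 2.9167.
|Parcel A∩Parcel C| = 0.4276.
|Parcel B∩Parcel C| = 0.
|Parcel A∩Parcel B∩Parcel C| = 0.
|Parcel A ∪ Parcel B ∪ Parcel C| = 166.5 − 3.3443 + 0 = 163.16.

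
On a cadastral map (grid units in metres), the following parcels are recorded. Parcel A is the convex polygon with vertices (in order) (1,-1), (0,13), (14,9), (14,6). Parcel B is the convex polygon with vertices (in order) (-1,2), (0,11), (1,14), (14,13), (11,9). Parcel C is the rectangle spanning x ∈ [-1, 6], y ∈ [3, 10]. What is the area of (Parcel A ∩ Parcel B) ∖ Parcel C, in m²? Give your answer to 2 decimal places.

|Parcel A ∩ Parcel B| = 58.0216.
|(Parcel A ∩ Parcel B) ∩ Parcel C| = 30.6012.
|(Parcel A ∩ Parcel B) ∖ Parcel C| = 58.0216 − 30.6012 = 27.42.

27.42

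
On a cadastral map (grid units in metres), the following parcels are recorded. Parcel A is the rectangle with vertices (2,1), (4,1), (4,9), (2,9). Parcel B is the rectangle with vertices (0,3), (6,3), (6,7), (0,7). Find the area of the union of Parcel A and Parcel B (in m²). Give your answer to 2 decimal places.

By inclusion–exclusion:
Individual areas: |Parcel A| = 16, |Parcel B| = 24.
|Parcel A∩Parcel B|: x∈[2,4], y∈[3,7] → 2·4 = 8.
|Parcel A ∪ Parcel B| = 40 − 8 = 32.00.

32.00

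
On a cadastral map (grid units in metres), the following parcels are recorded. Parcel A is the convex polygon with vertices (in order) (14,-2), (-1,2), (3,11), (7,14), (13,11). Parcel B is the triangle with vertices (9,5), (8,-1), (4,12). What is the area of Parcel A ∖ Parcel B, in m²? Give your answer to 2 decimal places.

|Parcel A| = 155.5, |Parcel A∩Parcel B| = 18.4042.
|Parcel A ∖ Parcel B| = |Parcel A| − |Parcel A∩Parcel B| = 155.5 − 18.4042 = 137.10.

137.10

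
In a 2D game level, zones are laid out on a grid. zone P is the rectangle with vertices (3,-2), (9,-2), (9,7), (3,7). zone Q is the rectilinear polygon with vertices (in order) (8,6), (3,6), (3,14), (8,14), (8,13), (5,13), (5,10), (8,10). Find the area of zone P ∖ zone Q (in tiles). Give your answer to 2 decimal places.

49.00

|zone P| = 54, |zone P∩zone Q| = 5.
|zone P ∖ zone Q| = |zone P| − |zone P∩zone Q| = 54 − 5 = 49.00.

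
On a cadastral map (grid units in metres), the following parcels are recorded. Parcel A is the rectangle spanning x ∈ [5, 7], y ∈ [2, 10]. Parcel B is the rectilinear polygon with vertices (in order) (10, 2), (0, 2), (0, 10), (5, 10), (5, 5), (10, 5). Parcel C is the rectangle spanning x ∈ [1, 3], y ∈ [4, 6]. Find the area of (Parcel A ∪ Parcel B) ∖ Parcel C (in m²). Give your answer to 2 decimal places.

61.00

|Parcel A ∪ Parcel B| = 65.
|(Parcel A ∪ Parcel B) ∩ Parcel C| = 4.
|(Parcel A ∪ Parcel B) ∖ Parcel C| = 65 − 4 = 61.00.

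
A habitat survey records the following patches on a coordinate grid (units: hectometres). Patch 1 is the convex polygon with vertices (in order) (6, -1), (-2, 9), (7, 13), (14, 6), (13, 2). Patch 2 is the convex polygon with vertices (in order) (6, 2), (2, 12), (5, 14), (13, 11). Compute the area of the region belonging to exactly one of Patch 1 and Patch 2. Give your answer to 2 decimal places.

|Patch 1| = 126, |Patch 2| = 65.5, |Patch 1∩Patch 2| = 49.6981.
|Patch 1 △ Patch 2| = |Patch 1| + |Patch 2| − 2·|Patch 1∩Patch 2| = 126 + 65.5 − 99.3962 = 92.10.

92.10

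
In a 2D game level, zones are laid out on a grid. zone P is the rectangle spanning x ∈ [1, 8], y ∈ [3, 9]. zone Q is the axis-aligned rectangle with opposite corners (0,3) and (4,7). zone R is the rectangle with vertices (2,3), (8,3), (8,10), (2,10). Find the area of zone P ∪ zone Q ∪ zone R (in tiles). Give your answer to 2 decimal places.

52.00

By inclusion–exclusion:
Individual areas: |zone P| = 42, |zone Q| = 16, |zone R| = 42.
|zone P∩zone Q|: x∈[1,4], y∈[3,7] → 3·4 = 12.
|zone P∩zone R|: x∈[2,8], y∈[3,9] → 6·6 = 36.
|zone Q∩zone R|: x∈[2,4], y∈[3,7] → 2·4 = 8.
|zone P∩zone Q∩zone R| = 8.
|zone P ∪ zone Q ∪ zone R| = 100 − 56 + 8 = 52.00.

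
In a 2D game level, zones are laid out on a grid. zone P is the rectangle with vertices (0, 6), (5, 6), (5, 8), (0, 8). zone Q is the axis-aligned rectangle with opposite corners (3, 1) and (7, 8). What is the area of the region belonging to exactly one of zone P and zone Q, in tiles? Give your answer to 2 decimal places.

|zone P∩zone Q|: x∈[3,5], y∈[6,8] → 2·2 = 4.
|zone P △ zone Q| = |zone P| + |zone Q| − 2·|zone P∩zone Q| = 10 + 28 − 8 = 30.00.

30.00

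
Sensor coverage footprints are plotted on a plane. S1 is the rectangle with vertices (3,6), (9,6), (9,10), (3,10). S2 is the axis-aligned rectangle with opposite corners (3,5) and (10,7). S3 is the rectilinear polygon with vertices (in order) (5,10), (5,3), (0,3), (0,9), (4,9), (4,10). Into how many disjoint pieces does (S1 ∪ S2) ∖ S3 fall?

2

(S1 ∪ S2) ∖ S3 splits into 2 disjoint pieces (area 1, area 22).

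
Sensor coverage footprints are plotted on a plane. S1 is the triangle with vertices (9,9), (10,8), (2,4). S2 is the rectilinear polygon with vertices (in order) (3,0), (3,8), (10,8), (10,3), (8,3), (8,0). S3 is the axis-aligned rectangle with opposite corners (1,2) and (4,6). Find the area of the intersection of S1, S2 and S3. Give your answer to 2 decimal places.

The intersection is the polygon with vertices (3,4.714), (4,5.429), (4,5), (3,4.5).
By the shoelace formula its area is 0.32.

0.32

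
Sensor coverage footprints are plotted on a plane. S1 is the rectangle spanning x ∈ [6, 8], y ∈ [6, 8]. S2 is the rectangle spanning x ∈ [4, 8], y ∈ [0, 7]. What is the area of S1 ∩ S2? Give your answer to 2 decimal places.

2.00

|S1∩S2|: x∈[6,8], y∈[6,7] → 2·1 = 2.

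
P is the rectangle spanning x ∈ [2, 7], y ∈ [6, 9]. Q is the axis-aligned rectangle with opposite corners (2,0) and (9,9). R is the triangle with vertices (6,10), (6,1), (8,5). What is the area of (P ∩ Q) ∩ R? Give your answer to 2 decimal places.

2.55

The region (P ∩ Q) ∩ R is the polygon with vertices (6,6), (6,9), (6.4,9), (7,7.5), (7,6).
By the shoelace formula its area is 2.55.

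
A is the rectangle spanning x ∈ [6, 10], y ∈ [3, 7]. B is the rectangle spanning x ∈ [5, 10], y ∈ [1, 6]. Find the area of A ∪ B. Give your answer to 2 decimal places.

By inclusion–exclusion:
Individual areas: |A| = 16, |B| = 25.
|A∩B|: x∈[6,10], y∈[3,6] → 4·3 = 12.
|A ∪ B| = 41 − 12 = 29.00.

29.00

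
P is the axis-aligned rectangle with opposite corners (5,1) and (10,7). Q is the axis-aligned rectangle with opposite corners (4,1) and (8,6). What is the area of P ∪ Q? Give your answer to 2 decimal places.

35.00

By inclusion–exclusion:
Individual areas: |P| = 30, |Q| = 20.
|P∩Q|: x∈[5,8], y∈[1,6] → 3·5 = 15.
|P ∪ Q| = 50 − 15 = 35.00.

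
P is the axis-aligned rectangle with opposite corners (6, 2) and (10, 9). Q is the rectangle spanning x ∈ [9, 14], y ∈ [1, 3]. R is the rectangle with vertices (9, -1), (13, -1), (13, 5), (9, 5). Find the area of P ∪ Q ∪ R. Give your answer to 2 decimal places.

By inclusion–exclusion:
Individual areas: |P| = 28, |Q| = 10, |R| = 24.
|P∩Q|: x∈[9,10], y∈[2,3] → 1·1 = 1.
|P∩R|: x∈[9,10], y∈[2,5] → 1·3 = 3.
|Q∩R|: x∈[9,13], y∈[1,3] → 4·2 = 8.
|P∩Q∩R| = 1.
|P ∪ Q ∪ R| = 62 − 12 + 1 = 51.00.

51.00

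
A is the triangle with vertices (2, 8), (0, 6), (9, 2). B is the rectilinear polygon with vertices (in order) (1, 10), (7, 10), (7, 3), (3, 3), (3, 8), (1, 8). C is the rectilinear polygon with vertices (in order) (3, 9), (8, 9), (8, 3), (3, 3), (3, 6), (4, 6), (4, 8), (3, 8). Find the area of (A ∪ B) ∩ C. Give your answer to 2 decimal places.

|A ∪ B| = 38.4107.
|(A ∪ B) ∩ C| = 22.30.

22.30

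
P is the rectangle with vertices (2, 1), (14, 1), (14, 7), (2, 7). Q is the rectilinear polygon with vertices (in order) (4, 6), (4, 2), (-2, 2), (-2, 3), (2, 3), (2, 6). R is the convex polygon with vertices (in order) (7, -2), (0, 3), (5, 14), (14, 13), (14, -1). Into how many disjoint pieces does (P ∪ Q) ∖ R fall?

(P ∪ Q) ∖ R splits into 2 disjoint pieces (area 0.2286, area 2.7).

2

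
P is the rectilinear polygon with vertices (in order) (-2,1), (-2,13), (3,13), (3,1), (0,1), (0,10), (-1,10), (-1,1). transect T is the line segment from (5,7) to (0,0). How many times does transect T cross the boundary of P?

The segment meets the boundary at (0.714,1), (3,4.2).

2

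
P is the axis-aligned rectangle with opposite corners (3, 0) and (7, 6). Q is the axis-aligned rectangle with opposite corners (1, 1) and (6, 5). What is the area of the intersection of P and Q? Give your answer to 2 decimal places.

|P∩Q|: x∈[3,6], y∈[1,5] → 3·4 = 12.

12.00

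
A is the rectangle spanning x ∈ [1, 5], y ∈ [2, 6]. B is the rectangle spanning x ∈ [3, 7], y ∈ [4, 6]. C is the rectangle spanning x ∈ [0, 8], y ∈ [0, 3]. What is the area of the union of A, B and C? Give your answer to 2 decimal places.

By inclusion–exclusion:
Individual areas: |A| = 16, |B| = 8, |C| = 24.
|A∩B|: x∈[3,5], y∈[4,6] → 2·2 = 4.
|A∩C|: x∈[1,5], y∈[2,3] → 4·1 = 4.
|B∩C| = 0 (no overlap).
|A∩B∩C| = 0.
|A ∪ B ∪ C| = 48 − 8 + 0 = 40.00.

40.00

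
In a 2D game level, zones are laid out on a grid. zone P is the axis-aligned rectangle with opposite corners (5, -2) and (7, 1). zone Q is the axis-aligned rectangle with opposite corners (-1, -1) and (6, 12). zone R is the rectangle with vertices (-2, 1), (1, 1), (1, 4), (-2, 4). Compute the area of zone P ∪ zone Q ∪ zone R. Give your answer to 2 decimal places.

98.00

By inclusion–exclusion:
Individual areas: |zone P| = 6, |zone Q| = 91, |zone R| = 9.
|zone P∩zone Q|: x∈[5,6], y∈[-1,1] → 1·2 = 2.
|zone P∩zone R| = 0 (no overlap).
|zone Q∩zone R|: x∈[-1,1], y∈[1,4] → 2·3 = 6.
|zone P∩zone Q∩zone R| = 0.
|zone P ∪ zone Q ∪ zone R| = 106 − 8 + 0 = 98.00.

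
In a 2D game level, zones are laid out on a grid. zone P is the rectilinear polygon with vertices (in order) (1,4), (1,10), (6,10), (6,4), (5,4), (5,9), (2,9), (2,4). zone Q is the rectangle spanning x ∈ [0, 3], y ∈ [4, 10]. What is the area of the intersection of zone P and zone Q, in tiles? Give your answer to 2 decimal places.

The intersection is the polygon with vertices (1,10), (3,10), (3,9), (2,9), (2,4), (1,4).
By the shoelace formula its area is 7.00.

7.00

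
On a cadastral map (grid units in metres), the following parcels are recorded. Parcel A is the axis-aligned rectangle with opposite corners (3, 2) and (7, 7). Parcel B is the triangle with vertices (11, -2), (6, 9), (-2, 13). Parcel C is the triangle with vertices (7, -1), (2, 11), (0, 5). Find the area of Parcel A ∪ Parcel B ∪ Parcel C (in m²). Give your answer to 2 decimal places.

By inclusion–exclusion:
Individual areas: |Parcel A| = 20, |Parcel B| = 34, |Parcel C| = 27.
|Parcel A∩Parcel B| = 8.3217.
|Parcel A∩Parcel C| = 8.4345.
|Parcel B∩Parcel C| = 3.5679.
|Parcel A∩Parcel B∩Parcel C| = 0.242.
|Parcel A ∪ Parcel B ∪ Parcel C| = 81 − 20.3241 + 0.242 = 60.92.

60.92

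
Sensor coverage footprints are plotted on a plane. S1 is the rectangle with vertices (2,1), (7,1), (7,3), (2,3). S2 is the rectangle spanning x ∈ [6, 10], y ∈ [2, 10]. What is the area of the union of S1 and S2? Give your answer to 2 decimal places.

41.00

By inclusion–exclusion:
Individual areas: |S1| = 10, |S2| = 32.
|S1∩S2|: x∈[6,7], y∈[2,3] → 1·1 = 1.
|S1 ∪ S2| = 42 − 1 = 41.00.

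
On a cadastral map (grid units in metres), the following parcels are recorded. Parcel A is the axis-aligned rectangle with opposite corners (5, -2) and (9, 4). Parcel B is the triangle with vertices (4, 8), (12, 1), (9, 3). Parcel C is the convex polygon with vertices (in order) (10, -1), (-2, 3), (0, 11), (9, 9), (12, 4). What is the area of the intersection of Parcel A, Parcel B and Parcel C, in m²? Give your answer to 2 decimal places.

The intersection is the polygon with vertices (8,4), (8.571,4), (9,3.625), (9,3).
By the shoelace formula its area is 0.42.

0.42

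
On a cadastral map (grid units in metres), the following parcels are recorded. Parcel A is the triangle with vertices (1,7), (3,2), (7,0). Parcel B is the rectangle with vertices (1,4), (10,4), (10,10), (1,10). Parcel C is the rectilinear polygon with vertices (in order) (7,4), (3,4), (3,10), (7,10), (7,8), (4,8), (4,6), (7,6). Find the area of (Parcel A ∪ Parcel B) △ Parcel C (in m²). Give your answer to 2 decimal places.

41.94

|Parcel A ∪ Parcel B| = 59.9429.
|(Parcel A ∪ Parcel B) ∩ Parcel C| = 18.
|(Parcel A ∪ Parcel B) △ Parcel C| = 59.9429 + 18 − 36 = 41.94.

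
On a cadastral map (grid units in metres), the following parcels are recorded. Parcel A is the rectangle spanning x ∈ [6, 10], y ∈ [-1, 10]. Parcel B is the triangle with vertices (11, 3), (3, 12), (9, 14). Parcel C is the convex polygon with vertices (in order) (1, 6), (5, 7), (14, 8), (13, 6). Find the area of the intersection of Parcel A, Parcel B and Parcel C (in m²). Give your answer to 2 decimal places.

The intersection is the polygon with vertices (7.225,7.247), (10,7.556), (10,6), (8.333,6).
By the shoelace formula its area is 3.20.

3.20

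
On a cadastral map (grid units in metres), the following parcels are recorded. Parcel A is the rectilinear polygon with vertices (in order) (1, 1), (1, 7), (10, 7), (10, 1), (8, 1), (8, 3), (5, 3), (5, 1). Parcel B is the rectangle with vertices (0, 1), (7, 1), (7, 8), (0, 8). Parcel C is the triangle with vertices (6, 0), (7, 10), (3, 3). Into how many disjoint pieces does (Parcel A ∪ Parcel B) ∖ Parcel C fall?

2

(Parcel A ∪ Parcel B) ∖ Parcel C splits into 2 disjoint pieces (area 19.85, area 30.1429).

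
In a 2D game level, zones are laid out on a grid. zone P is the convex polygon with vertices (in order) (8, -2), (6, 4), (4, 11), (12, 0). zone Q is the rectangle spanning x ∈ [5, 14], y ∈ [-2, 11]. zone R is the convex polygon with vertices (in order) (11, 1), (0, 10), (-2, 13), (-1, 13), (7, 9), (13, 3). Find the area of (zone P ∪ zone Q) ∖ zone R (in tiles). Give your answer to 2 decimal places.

86.83

|zone P ∪ zone Q| = 118.0625.
|(zone P ∪ zone Q) ∩ zone R| = 31.234.
|(zone P ∪ zone Q) ∖ zone R| = 118.0625 − 31.234 = 86.83.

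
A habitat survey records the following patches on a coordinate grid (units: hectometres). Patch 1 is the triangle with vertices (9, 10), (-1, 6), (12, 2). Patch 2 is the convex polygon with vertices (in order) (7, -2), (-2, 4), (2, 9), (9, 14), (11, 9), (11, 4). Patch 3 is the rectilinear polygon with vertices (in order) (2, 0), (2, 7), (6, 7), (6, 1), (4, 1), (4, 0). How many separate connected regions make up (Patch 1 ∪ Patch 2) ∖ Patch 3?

1

(Patch 1 ∪ Patch 2) ∖ Patch 3 is a single connected region.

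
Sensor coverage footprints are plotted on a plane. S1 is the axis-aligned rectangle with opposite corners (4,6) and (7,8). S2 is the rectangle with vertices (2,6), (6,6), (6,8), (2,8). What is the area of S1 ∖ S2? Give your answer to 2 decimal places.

2.00

|S1∩S2|: x∈[4,6], y∈[6,8] → 2·2 = 4.
|S1| = 6.
|S1 ∖ S2| = |S1| − |S1∩S2| = 6 − 4 = 2.00.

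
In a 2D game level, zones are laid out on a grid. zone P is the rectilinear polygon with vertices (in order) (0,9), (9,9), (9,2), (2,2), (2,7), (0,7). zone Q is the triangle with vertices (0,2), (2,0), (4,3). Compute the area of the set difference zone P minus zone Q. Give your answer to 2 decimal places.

51.83

|zone P| = 53, |zone P∩zone Q| = 1.1667.
|zone P ∖ zone Q| = |zone P| − |zone P∩zone Q| = 53 − 1.1667 = 51.83.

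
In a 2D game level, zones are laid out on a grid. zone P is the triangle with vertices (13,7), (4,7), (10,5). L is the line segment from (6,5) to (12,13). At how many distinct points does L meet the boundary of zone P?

The segment meets the boundary at (7.5,7), (6.8,6.067).

2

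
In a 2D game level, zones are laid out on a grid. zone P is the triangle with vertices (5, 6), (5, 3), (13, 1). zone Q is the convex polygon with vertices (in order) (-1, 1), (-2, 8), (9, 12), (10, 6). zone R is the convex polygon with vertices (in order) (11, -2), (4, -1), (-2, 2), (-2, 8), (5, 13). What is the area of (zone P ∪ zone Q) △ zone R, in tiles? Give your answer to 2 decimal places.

|zone P ∪ zone Q| = 85.6077.
|(zone P ∪ zone Q) ∩ zone R| = 66.3394.
|(zone P ∪ zone Q) △ zone R| = 85.6077 + 114 − 132.6788 = 66.93.

66.93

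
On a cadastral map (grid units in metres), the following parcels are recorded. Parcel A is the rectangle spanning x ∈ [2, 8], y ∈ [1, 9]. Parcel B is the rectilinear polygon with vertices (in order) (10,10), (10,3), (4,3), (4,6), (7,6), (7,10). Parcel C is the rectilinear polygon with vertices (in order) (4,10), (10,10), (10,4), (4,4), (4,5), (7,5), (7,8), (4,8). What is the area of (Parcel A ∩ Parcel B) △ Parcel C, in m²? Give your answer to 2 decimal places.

|Parcel A ∩ Parcel B| = 15.
|(Parcel A ∩ Parcel B) ∩ Parcel C| = 8.
|(Parcel A ∩ Parcel B) △ Parcel C| = 15 + 27 − 16 = 26.00.

26.00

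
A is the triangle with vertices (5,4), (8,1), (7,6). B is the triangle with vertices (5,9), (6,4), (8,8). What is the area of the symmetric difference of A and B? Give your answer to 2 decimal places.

|A| = 6, |B| = 7, |A∩B| = 0.5833.
|A △ B| = |A| + |B| − 2·|A∩B| = 6 + 7 − 1.1667 = 11.83.

11.83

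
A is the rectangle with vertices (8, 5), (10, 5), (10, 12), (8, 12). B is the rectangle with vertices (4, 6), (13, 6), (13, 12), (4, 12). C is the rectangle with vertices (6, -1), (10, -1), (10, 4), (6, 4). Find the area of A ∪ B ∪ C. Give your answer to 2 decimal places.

76.00

By inclusion–exclusion:
Individual areas: |A| = 14, |B| = 54, |C| = 20.
|A∩B|: x∈[8,10], y∈[6,12] → 2·6 = 12.
|A∩C| = 0 (no overlap).
|B∩C| = 0 (no overlap).
|A∩B∩C| = 0.
|A ∪ B ∪ C| = 88 − 12 + 0 = 76.00.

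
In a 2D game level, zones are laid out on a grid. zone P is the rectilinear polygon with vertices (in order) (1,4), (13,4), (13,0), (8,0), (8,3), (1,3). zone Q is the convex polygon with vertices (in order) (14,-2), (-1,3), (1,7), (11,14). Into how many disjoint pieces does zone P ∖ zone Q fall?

1

zone P ∖ zone Q is a single connected region.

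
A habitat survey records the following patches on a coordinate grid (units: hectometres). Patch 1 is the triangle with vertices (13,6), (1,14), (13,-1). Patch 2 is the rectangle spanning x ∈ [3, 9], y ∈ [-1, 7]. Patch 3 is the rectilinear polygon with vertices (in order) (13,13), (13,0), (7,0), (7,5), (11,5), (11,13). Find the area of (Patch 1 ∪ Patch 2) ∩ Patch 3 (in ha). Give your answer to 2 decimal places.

26.93

|Patch 1 ∪ Patch 2| = 86.4.
|(Patch 1 ∪ Patch 2) ∩ Patch 3| = 26.93.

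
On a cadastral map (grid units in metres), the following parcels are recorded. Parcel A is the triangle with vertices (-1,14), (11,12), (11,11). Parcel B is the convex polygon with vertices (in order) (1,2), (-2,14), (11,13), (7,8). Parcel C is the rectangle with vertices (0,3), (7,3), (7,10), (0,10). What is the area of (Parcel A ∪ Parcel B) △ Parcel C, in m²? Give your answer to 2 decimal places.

58.75

|Parcel A ∪ Parcel B| = 80.4963.
|(Parcel A ∪ Parcel B) ∩ Parcel C| = 35.375.
|(Parcel A ∪ Parcel B) △ Parcel C| = 80.4963 + 49 − 70.75 = 58.75.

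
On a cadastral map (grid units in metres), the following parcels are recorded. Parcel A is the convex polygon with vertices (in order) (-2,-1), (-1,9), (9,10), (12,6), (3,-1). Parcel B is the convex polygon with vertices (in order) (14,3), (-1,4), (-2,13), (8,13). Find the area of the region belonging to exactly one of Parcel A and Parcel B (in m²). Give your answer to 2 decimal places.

85.65

|Parcel A| = 105.5, |Parcel B| = 117, |Parcel A∩Parcel B| = 68.4254.
|Parcel A △ Parcel B| = |Parcel A| + |Parcel B| − 2·|Parcel A∩Parcel B| = 105.5 + 117 − 136.8509 = 85.65.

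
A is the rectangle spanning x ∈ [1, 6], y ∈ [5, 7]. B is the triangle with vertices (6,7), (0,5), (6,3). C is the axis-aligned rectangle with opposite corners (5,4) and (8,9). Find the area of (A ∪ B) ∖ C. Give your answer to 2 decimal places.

13.17

|A ∪ B| = 16.1667.
|(A ∪ B) ∩ C| = 3.
|(A ∪ B) ∖ C| = 16.1667 − 3 = 13.17.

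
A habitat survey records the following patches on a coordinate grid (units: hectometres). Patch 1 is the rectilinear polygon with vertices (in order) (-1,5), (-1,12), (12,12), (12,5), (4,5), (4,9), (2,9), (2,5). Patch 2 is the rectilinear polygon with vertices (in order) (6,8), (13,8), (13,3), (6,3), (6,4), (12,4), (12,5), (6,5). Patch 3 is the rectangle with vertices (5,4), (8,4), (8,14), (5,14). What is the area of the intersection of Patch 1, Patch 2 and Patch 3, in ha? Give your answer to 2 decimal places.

6.00

The intersection is the polygon with vertices (6,5), (6,8), (8,8), (8,5).
By the shoelace formula its area is 6.00.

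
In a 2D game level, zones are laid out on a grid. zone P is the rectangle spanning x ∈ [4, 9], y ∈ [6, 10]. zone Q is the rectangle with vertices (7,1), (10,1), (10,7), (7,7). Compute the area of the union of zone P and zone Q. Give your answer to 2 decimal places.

36.00

By inclusion–exclusion:
Individual areas: |zone P| = 20, |zone Q| = 18.
|zone P∩zone Q|: x∈[7,9], y∈[6,7] → 2·1 = 2.
|zone P ∪ zone Q| = 38 − 2 = 36.00.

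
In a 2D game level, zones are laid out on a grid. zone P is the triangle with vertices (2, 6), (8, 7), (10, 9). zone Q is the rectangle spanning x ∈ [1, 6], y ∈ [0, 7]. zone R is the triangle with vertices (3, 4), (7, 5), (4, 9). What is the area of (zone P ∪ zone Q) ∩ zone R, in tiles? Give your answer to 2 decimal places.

6.91

The region (zone P ∪ zone Q) ∩ zone R is the polygon with vertices (6,4.75), (3,4), (3.6,7), (4.667,7), (5.317,7.244), (6,6.333).
By the shoelace formula its area is 6.91.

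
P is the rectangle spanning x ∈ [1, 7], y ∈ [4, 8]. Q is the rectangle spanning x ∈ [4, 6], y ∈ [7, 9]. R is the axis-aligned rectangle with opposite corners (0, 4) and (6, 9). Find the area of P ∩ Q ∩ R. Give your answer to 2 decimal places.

The intersection is the polygon with vertices (6,7), (4,7), (4,8), (6,8).
By the shoelace formula its area is 2.00.

2.00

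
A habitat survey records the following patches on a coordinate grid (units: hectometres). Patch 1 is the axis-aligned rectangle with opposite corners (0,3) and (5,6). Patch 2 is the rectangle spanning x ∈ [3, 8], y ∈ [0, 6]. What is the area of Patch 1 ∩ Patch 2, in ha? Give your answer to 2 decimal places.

|Patch 1∩Patch 2|: x∈[3,5], y∈[3,6] → 2·3 = 6.

6.00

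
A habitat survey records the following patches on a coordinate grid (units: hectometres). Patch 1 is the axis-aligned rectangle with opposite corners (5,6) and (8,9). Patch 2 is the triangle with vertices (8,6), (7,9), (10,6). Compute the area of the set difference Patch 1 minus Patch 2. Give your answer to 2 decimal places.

|Patch 1| = 9, |Patch 1∩Patch 2| = 1.
|Patch 1 ∖ Patch 2| = |Patch 1| − |Patch 1∩Patch 2| = 9 − 1 = 8.00.

8.00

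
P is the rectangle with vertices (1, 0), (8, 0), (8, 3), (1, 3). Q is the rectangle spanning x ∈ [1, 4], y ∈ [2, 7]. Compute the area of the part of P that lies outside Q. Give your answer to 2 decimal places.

18.00

|P∩Q|: x∈[1,4], y∈[2,3] → 3·1 = 3.
|P| = 21.
|P ∖ Q| = |P| − |P∩Q| = 21 − 3 = 18.00.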